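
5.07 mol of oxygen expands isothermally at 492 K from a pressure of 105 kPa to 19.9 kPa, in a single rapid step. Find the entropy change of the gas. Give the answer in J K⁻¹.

ΔS_gas = 70.1 J/K

Entropy is a state function, so ΔS_gas depends only on the end states.
For an isothermal ideal gas ΔS_gas = nR ln(P₁/P₂) = 5.07 × 8.314 × ln(105/19.9) = 70.1 J/K.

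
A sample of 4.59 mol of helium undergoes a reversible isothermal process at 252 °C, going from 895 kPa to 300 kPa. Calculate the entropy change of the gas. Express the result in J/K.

For an isothermal ideal gas ΔS_gas = nR ln(P₁/P₂) = 4.59 × 8.314 × ln(895/300) = 41.7 J/K.

ΔS_gas = 41.7 J/K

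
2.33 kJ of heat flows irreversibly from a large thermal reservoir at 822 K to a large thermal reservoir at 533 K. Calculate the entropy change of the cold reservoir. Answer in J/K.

ΔS_cold = 4.37 J/K

The cold reservoir gains heat Q, so ΔS_cold = +Q/T_C = 2330/533 = 4.37 J/K.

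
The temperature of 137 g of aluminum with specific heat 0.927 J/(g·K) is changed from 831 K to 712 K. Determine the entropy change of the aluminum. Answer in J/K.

ΔS = ∫dQ_rev/T = m c ln(T₂/T₁) = 137 × 0.927 × ln(712/831) = -19.6 J/K.

ΔS = -19.6 J/K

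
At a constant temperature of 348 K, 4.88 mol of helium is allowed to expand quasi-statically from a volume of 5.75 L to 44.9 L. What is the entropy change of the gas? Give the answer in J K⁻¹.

For an isothermal ideal gas ΔS_gas = nR ln(V₂/V₁) = 4.88 × 8.314 × ln(44.9/5.75) = 83.4 J/K.

ΔS_gas = 83.4 J/K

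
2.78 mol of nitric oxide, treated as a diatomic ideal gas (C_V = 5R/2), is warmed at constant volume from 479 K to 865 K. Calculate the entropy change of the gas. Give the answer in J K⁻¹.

ΔS = 34.2 J/K

At constant volume, ΔS = nC_V ln(T₂/T₁) with C_V = 5R/2 = 20.79 J mol⁻¹ K⁻¹.
ΔS = 2.78 × 20.79 × ln(865/479) = 34.2 J/K.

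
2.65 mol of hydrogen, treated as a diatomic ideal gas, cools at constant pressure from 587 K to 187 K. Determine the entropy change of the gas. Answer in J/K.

ΔS = -88.2 J/K

At constant pressure, ΔS = nC_p ln(T₂/T₁) with C_p = 7R/2 = 29.1 J mol⁻¹ K⁻¹.
ΔS = 2.65 × 29.1 × ln(187/587) = -88.2 J/K.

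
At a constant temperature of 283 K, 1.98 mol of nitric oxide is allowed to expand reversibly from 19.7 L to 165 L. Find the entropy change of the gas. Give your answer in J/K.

ΔS_gas = 35 J/K

For an isothermal ideal gas ΔS_gas = nR ln(V₂/V₁) = 1.98 × 8.314 × ln(165/19.7) = 35 J/K.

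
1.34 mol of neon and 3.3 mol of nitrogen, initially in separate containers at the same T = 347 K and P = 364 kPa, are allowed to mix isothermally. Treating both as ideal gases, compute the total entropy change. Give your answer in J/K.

ΔS_mix = 23.2 J/K

Mole fractions: x_A = 1.34/4.64 = 0.289, x_B = 0.711.
ΔS_mix = −R(n_A ln x_A + n_B ln x_B) = −8.314 × (1.34 ln 0.289 + 3.3 ln 0.711) = 23.2 J/K.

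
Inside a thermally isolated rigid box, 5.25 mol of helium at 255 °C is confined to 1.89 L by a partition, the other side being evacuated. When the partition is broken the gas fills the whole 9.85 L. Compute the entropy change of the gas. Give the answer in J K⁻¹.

ΔS_gas = 72.1 J/K

For an ideal gas in free expansion Q = 0 and W = 0, so T is unchanged.
Entropy is a state function; using a reversible isothermal path, ΔS_gas = nR ln(V₂/V₁) = 5.25 × 8.314 × ln(9.85/1.89) = 72.1 J/K.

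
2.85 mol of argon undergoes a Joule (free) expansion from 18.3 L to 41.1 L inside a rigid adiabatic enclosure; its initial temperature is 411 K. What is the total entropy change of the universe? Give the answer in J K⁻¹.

ΔS_universe = 19.2 J/K

For an ideal gas in free expansion Q = 0 and W = 0, so T is unchanged.
Entropy is a state function; using a reversible isothermal path, ΔS_gas = nR ln(V₂/V₁) = 2.85 × 8.314 × ln(41.1/18.3) = 19.2 J/K.
The insulated surroundings exchange no heat, so ΔS_surr = 0 and ΔS_universe = ΔS_gas.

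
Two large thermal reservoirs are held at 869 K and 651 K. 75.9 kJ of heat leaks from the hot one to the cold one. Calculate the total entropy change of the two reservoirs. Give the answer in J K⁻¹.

ΔS_hot = −Q/T_H = −75900/869 = -87.342 J/K and ΔS_cold = +Q/T_C = 75900/651 = 116.59 J/K.
ΔS_total = -87.342 + 116.59 = 29.2 J/K, positive as the second law requires.

ΔS_total = 29.2 J/K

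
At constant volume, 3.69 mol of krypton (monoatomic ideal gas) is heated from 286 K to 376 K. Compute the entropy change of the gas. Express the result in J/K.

At constant volume, ΔS = nC_V ln(T₂/T₁) with C_V = 3R/2 = 12.47 J mol⁻¹ K⁻¹.
ΔS = 3.69 × 12.47 × ln(376/286) = 12.6 J/K.

ΔS = 12.6 J/K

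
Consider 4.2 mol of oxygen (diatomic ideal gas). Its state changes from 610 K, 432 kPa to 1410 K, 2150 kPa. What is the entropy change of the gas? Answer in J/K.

ΔS = 46.4 J/K

ΔS = nC_p ln(T₂/T₁) − nR ln(P₂/P₁), with C_p = 7R/2 = 29.1 J mol⁻¹ K⁻¹ for a diatomic ideal gas.
ΔS = 4.2 × [29.1 × ln(1410/610) − 8.314 × ln(2150/432)] = 46.4 J/K.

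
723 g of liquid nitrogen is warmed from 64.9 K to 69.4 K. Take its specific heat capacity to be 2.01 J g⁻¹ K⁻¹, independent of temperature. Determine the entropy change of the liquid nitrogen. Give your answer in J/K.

ΔS = ∫dQ_rev/T = m c ln(T₂/T₁) = 723 × 2.01 × ln(69.4/64.9) = 97.4 J/K.

ΔS = 97.4 J/K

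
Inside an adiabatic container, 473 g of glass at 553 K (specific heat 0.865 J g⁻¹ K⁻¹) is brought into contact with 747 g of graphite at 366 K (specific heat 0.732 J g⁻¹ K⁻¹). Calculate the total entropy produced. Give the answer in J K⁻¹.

ΔS_total = 20.2 J/K

Energy balance: T_f = (m₁c₁T₁ + m₂c₂T₂)/(m₁c₁ + m₂c₂) = 446.04 K.
ΔS₁ = m₁c₁ ln(T_f/T₁) = 409.145 × ln(446.04/553) = -87.949 J/K.
ΔS₂ = m₂c₂ ln(T_f/T₂) = 546.804 × ln(446.04/366) = 108.14 J/K.
ΔS_total = -87.949 + 108.14 = 20.2 J/K.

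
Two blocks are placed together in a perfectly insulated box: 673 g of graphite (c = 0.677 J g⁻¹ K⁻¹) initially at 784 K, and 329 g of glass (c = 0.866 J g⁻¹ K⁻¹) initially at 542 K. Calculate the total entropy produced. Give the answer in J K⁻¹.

ΔS_total = 11.6 J/K

Energy balance: T_f = (m₁c₁T₁ + m₂c₂T₂)/(m₁c₁ + m₂c₂) = 690.89 K.
ΔS₁ = m₁c₁ ln(T_f/T₁) = 455.621 × ln(690.89/784) = -57.6 J/K.
ΔS₂ = m₂c₂ ln(T_f/T₂) = 284.914 × ln(690.89/542) = 69.15 J/K.
ΔS_total = -57.6 + 69.15 = 11.6 J/K.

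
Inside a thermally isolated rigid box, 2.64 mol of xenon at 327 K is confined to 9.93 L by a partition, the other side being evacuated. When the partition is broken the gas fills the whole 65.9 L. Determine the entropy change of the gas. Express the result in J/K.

ΔS_gas = 41.5 J/K

No heat is exchanged and no work is done, so the ideal-gas temperature stays constant.
Entropy is a state function; using a reversible isothermal path, ΔS_gas = nR ln(V₂/V₁) = 2.64 × 8.314 × ln(65.9/9.93) = 41.5 J/K.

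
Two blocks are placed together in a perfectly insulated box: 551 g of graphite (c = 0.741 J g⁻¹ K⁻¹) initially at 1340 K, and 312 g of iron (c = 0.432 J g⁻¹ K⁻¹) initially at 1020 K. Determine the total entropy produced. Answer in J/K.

Energy balance: T_f = (m₁c₁T₁ + m₂c₂T₂)/(m₁c₁ + m₂c₂) = 1260.6 K.
ΔS₁ = m₁c₁ ln(T_f/T₁) = 408.291 × ln(1260.6/1340) = -24.946 J/K.
ΔS₂ = m₂c₂ ln(T_f/T₂) = 134.784 × ln(1260.6/1020) = 28.543 J/K.
ΔS_total = -24.946 + 28.543 = 3.6 J/K.

ΔS_total = 3.6 J/K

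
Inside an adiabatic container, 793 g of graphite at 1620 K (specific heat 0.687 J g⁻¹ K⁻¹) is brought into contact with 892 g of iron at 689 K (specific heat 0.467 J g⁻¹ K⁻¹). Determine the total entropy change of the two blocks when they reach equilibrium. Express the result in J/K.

ΔS_total = 80.8 J/K

Energy balance: T_f = (m₁c₁T₁ + m₂c₂T₂)/(m₁c₁ + m₂c₂) = 1216.6 K.
ΔS₁ = m₁c₁ ln(T_f/T₁) = 544.791 × ln(1216.6/1620) = -156 J/K.
ΔS₂ = m₂c₂ ln(T_f/T₂) = 416.564 × ln(1216.6/689) = 236.8 J/K.
ΔS_total = -156 + 236.8 = 80.8 J/K.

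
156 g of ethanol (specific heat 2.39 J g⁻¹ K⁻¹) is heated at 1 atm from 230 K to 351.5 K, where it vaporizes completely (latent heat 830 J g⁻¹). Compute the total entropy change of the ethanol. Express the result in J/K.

Warming step: ΔS₁ = m c ln(T_tr/T_i) = 156 × 2.39 × ln(351.5/230) = 158.1 J/K.
Phase change: ΔS₂ = +mL/T_tr = 156 × 830 / 351.5 = 368.4 J/K.
ΔS_total = (158.1) + (368.4) = 526 J/K.

ΔS = 526 J/K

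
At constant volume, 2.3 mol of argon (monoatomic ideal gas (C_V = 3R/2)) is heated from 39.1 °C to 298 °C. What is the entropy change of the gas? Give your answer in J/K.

ΔS = 17.3 J/K

In kelvin: T₁ = 312.25 K, T₂ = 571.15 K. At constant volume, ΔS = nC_V ln(T₂/T₁) with C_V = 3R/2 = 12.47 J mol⁻¹ K⁻¹.
ΔS = 2.3 × 12.47 × ln(571.15/312.25) = 17.3 J/K.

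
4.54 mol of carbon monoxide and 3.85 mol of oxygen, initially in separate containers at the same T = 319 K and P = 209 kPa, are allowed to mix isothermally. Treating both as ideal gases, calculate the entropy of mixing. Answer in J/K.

Mole fractions: x_A = 4.54/8.39 = 0.541, x_B = 0.459.
ΔS_mix = −R(n_A ln x_A + n_B ln x_B) = −8.314 × (4.54 ln 0.541 + 3.85 ln 0.459) = 48.1 J/K.

ΔS_mix = 48.1 J/K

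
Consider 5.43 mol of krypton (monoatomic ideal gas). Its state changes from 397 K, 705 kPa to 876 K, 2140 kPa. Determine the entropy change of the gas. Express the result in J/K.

ΔS = 39.2 J/K

ΔS = nC_p ln(T₂/T₁) − nR ln(P₂/P₁), with C_p = 5R/2 = 20.79 J mol⁻¹ K⁻¹ for a monoatomic ideal gas.
ΔS = 5.43 × [20.79 × ln(876/397) − 8.314 × ln(2140/705)] = 39.2 J/K.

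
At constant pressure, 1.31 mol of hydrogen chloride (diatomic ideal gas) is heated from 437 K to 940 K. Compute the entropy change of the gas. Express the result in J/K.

At constant pressure, ΔS = nC_p ln(T₂/T₁) with C_p = 7R/2 = 29.1 J mol⁻¹ K⁻¹.
ΔS = 1.31 × 29.1 × ln(940/437) = 29.2 J/K.

ΔS = 29.2 J/K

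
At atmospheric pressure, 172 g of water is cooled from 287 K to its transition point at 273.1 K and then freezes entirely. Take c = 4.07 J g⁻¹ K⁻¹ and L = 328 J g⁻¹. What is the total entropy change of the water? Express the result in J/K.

ΔS = -241 J/K

Cooling step: ΔS₁ = m c ln(T_tr/T_i) = 172 × 4.07 × ln(273.1/287) = -34.75 J/K.
Phase change: ΔS₂ = −mL/T_tr = −172 × 328 / 273.1 = -206.6 J/K.
ΔS_total = (-34.75) + (-206.6) = -241 J/K.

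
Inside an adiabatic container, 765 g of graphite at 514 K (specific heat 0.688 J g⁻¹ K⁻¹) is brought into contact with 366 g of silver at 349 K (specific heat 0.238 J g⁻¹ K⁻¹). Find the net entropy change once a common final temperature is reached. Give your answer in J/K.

ΔS_total = 5.1 J/K

Energy balance: T_f = (m₁c₁T₁ + m₂c₂T₂)/(m₁c₁ + m₂c₂) = 490.57 K.
ΔS₁ = m₁c₁ ln(T_f/T₁) = 526.32 × ln(490.57/514) = -24.56 J/K.
ΔS₂ = m₂c₂ ln(T_f/T₂) = 87.108 × ln(490.57/349) = 29.66 J/K.
ΔS_total = -24.56 + 29.66 = 5.1 J/K.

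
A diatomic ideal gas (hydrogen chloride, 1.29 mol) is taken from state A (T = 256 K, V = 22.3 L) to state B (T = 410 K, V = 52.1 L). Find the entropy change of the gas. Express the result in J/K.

ΔS = 21.7 J/K

Entropy is a state function: ΔS = nC_V ln(T₂/T₁) + nR ln(V₂/V₁), with C_V = 5R/2 = 20.79 J mol⁻¹ K⁻¹ for a diatomic ideal gas.
ΔS = 1.29 × [20.79 × ln(410/256) + 8.314 × ln(52.1/22.3)] = 21.7 J/K.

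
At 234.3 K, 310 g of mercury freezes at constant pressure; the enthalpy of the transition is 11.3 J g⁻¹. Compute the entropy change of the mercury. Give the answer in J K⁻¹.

ΔS = -15 J/K

Heat released by the substance: Q = −mL = −310 × 11.3 = −3503 J.
At constant T, ΔS = Q_rev/T = −3503 / 234.3 = -15 J/K.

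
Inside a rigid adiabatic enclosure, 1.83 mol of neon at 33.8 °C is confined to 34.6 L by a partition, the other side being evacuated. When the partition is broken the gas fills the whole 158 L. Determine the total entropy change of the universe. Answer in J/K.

ΔS_universe = 23.1 J/K

For an ideal gas in free expansion Q = 0 and W = 0, so T is unchanged.
Entropy is a state function; using a reversible isothermal path, ΔS_gas = nR ln(V₂/V₁) = 1.83 × 8.314 × ln(158/34.6) = 23.1 J/K.
The insulated surroundings exchange no heat, so ΔS_surr = 0 and ΔS_universe = ΔS_gas.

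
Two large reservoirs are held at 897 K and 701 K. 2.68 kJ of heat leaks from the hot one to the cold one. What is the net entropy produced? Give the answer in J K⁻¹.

ΔS_hot = −Q/T_H = −2680/897 = -2.988 J/K and ΔS_cold = +Q/T_C = 2680/701 = 3.823 J/K.
ΔS_total = -2.988 + 3.823 = 0.835 J/K, positive as the second law requires.

ΔS_total = 0.835 J/K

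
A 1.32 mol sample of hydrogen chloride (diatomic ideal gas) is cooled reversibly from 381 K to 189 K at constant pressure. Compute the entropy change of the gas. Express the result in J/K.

At constant pressure, ΔS = nC_p ln(T₂/T₁) with C_p = 7R/2 = 29.1 J mol⁻¹ K⁻¹.
ΔS = 1.32 × 29.1 × ln(189/381) = -26.9 J/K.

ΔS = -26.9 J/K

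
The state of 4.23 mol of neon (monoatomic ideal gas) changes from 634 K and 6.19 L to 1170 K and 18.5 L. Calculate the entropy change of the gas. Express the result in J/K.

Entropy is a state function: ΔS = nC_V ln(T₂/T₁) + nR ln(V₂/V₁), with C_V = 3R/2 = 12.47 J mol⁻¹ K⁻¹ for a monoatomic ideal gas.
ΔS = 4.23 × [12.47 × ln(1170/634) + 8.314 × ln(18.5/6.19)] = 70.8 J/K.

ΔS = 70.8 J/K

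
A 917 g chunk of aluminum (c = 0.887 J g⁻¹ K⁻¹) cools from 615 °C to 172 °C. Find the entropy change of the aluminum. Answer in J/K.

ΔS = -562 J/K

In kelvin: T₁ = 888.15 K, T₂ = 445.15 K. ΔS = ∫dQ_rev/T = m c ln(T₂/T₁) = 917 × 0.887 × ln(445.15/888.15) = -562 J/K.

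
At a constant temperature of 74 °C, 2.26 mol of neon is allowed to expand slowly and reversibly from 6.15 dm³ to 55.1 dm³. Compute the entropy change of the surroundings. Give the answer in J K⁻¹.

ΔS_surr = -41.2 J/K

For an isothermal ideal gas ΔS_gas = nR ln(V₂/V₁) = 2.26 × 8.314 × ln(55.1/6.15) = 41.2 J/K.
The process is reversible, so ΔS_surr = −ΔS_gas = -41.2 J/K and ΔS_universe = 0.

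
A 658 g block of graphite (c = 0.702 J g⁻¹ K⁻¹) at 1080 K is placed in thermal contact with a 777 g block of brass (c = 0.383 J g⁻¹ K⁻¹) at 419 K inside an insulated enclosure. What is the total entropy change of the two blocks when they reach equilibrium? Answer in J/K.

Energy balance: T_f = (m₁c₁T₁ + m₂c₂T₂)/(m₁c₁ + m₂c₂) = 821.01 K.
ΔS₁ = m₁c₁ ln(T_f/T₁) = 461.916 × ln(821.01/1080) = -126.7 J/K.
ΔS₂ = m₂c₂ ln(T_f/T₂) = 297.591 × ln(821.01/419) = 200.2 J/K.
ΔS_total = -126.7 + 200.2 = 73.5 J/K.

ΔS_total = 73.5 J/K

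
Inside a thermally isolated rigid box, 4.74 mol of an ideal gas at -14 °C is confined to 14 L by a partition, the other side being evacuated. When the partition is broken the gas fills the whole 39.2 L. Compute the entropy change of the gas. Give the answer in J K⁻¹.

ΔS_gas = 40.6 J/K

For an ideal gas in free expansion Q = 0 and W = 0, so T is unchanged.
Entropy is a state function; using a reversible isothermal path, ΔS_gas = nR ln(V₂/V₁) = 4.74 × 8.314 × ln(39.2/14) = 40.6 J/K.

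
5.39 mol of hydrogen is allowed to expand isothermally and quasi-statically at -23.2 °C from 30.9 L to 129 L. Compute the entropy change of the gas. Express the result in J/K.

For an isothermal ideal gas ΔS_gas = nR ln(V₂/V₁) = 5.39 × 8.314 × ln(129/30.9) = 64 J/K.

ΔS_gas = 64 J/K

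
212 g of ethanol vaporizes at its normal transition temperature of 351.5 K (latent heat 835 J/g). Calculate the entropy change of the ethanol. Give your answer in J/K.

Heat absorbed by the substance: Q = mL = 212 × 835 = 177020 J.
At constant T, ΔS = Q_rev/T = 177020 / 351.5 = 504 J/K.

ΔS = 504 J/K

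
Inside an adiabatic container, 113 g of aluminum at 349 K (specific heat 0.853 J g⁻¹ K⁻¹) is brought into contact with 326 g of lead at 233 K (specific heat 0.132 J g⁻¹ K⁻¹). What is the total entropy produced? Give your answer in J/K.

Energy balance: T_f = (m₁c₁T₁ + m₂c₂T₂)/(m₁c₁ + m₂c₂) = 313.2 K.
ΔS₁ = m₁c₁ ln(T_f/T₁) = 96.389 × ln(313.2/349) = -10.43 J/K.
ΔS₂ = m₂c₂ ln(T_f/T₂) = 43.032 × ln(313.2/233) = 12.73 J/K.
ΔS_total = -10.43 + 12.73 = 2.3 J/K.

ΔS_total = 2.3 J/K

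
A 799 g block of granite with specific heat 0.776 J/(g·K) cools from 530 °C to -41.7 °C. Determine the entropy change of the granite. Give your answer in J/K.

ΔS = -771 J/K

In kelvin: T₁ = 803.15 K, T₂ = 231.45 K. ΔS = ∫dQ_rev/T = m c ln(T₂/T₁) = 799 × 0.776 × ln(231.45/803.15) = -771 J/K.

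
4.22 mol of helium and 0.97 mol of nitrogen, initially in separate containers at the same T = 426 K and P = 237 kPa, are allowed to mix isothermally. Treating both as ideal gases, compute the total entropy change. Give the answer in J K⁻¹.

ΔS_mix = 20.8 J/K

Mole fractions: x_A = 4.22/5.19 = 0.813, x_B = 0.187.
ΔS_mix = −R(n_A ln x_A + n_B ln x_B) = −8.314 × (4.22 ln 0.813 + 0.97 ln 0.187) = 20.8 J/K.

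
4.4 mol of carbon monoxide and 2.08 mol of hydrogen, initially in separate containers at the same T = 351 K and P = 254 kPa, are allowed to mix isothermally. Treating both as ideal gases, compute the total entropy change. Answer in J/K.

ΔS_mix = 33.8 J/K

Mole fractions: x_A = 4.4/6.48 = 0.679, x_B = 0.321.
ΔS_mix = −R(n_A ln x_A + n_B ln x_B) = −8.314 × (4.4 ln 0.679 + 2.08 ln 0.321) = 33.8 J/K.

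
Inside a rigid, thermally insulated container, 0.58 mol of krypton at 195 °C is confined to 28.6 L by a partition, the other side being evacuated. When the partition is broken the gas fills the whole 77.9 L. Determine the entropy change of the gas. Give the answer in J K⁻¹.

For an ideal gas in free expansion Q = 0 and W = 0, so T is unchanged.
Entropy is a state function; using a reversible isothermal path, ΔS_gas = nR ln(V₂/V₁) = 0.58 × 8.314 × ln(77.9/28.6) = 4.83 J/K.

ΔS_gas = 4.83 J/K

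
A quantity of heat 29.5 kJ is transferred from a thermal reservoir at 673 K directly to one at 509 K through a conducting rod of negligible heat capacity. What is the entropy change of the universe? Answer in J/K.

ΔS_total = 14.1 J/K

ΔS_hot = −Q/T_H = −29500/673 = -43.83 J/K and ΔS_cold = +Q/T_C = 29500/509 = 57.96 J/K.
ΔS_total = -43.83 + 57.96 = 14.1 J/K, positive as the second law requires.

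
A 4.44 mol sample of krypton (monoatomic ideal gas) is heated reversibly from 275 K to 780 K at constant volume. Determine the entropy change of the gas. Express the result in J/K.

At constant volume, ΔS = nC_V ln(T₂/T₁) with C_V = 3R/2 = 12.47 J mol⁻¹ K⁻¹.
ΔS = 4.44 × 12.47 × ln(780/275) = 57.7 J/K.

ΔS = 57.7 J/K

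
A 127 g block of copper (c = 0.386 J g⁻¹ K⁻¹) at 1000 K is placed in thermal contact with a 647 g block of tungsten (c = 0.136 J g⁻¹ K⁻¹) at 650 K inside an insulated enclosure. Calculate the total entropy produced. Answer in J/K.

Energy balance: T_f = (m₁c₁T₁ + m₂c₂T₂)/(m₁c₁ + m₂c₂) = 775.23 K.
ΔS₁ = m₁c₁ ln(T_f/T₁) = 49.022 × ln(775.23/1000) = -12.48 J/K.
ΔS₂ = m₂c₂ ln(T_f/T₂) = 87.992 × ln(775.23/650) = 15.5 J/K.
ΔS_total = -12.48 + 15.5 = 3.02 J/K.

ΔS_total = 3.02 J/K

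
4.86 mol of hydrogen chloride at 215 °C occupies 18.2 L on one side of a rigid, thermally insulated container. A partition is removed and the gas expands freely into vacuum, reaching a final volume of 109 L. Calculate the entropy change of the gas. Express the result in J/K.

For an ideal gas in free expansion Q = 0 and W = 0, so T is unchanged.
Entropy is a state function; using a reversible isothermal path, ΔS_gas = nR ln(V₂/V₁) = 4.86 × 8.314 × ln(109/18.2) = 72.3 J/K.

ΔS_gas = 72.3 J/K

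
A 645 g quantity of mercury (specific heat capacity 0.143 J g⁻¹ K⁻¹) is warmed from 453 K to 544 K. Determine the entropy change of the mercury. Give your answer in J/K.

ΔS = 16.9 J/K

ΔS = ∫dQ_rev/T = m c ln(T₂/T₁) = 645 × 0.143 × ln(544/453) = 16.9 J/K.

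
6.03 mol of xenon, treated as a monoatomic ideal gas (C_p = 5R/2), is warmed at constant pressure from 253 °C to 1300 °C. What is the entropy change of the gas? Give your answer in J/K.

ΔS = 137 J/K

In kelvin: T₁ = 526.15 K, T₂ = 1573.15 K. At constant pressure, ΔS = nC_p ln(T₂/T₁) with C_p = 5R/2 = 20.79 J mol⁻¹ K⁻¹.
ΔS = 6.03 × 20.79 × ln(1573.15/526.15) = 137 J/K.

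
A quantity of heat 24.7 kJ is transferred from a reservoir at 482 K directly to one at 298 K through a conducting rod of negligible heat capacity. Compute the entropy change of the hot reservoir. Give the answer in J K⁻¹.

ΔS_hot = -51.2 J/K

The hot reservoir loses heat Q, so ΔS_hot = −Q/T_H = −24700/482 = -51.2 J/K.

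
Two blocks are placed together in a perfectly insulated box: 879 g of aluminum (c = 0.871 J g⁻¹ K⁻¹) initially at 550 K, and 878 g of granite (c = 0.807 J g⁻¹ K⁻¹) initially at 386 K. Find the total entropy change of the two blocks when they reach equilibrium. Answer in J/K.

ΔS_total = 22.8 J/K

Energy balance: T_f = (m₁c₁T₁ + m₂c₂T₂)/(m₁c₁ + m₂c₂) = 471.17 K.
ΔS₁ = m₁c₁ ln(T_f/T₁) = 765.609 × ln(471.17/550) = -118.43 J/K.
ΔS₂ = m₂c₂ ln(T_f/T₂) = 708.546 × ln(471.17/386) = 141.28 J/K.
ΔS_total = -118.43 + 141.28 = 22.8 J/K.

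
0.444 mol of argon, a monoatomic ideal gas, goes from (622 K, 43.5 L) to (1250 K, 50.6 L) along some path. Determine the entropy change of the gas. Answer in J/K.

ΔS = 4.42 J/K

Entropy is a state function: ΔS = nC_V ln(T₂/T₁) + nR ln(V₂/V₁), with C_V = 3R/2 = 12.47 J mol⁻¹ K⁻¹ for a monoatomic ideal gas.
ΔS = 0.444 × [12.47 × ln(1250/622) + 8.314 × ln(50.6/43.5)] = 4.42 J/K.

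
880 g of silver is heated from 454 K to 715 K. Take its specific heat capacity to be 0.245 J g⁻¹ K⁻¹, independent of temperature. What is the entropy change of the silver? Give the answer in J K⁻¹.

ΔS = 97.9 J/K

ΔS = ∫dQ_rev/T = m c ln(T₂/T₁) = 880 × 0.245 × ln(715/454) = 97.9 J/K.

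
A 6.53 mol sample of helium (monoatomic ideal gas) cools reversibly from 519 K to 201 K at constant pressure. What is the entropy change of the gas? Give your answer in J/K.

ΔS = -129 J/K

At constant pressure, ΔS = nC_p ln(T₂/T₁) with C_p = 5R/2 = 20.79 J mol⁻¹ K⁻¹.
ΔS = 6.53 × 20.79 × ln(201/519) = -129 J/K.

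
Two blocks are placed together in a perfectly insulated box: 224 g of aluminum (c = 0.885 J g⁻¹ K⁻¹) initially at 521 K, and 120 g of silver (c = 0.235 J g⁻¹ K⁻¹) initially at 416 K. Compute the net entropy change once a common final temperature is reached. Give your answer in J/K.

Energy balance: T_f = (m₁c₁T₁ + m₂c₂T₂)/(m₁c₁ + m₂c₂) = 507.92 K.
ΔS₁ = m₁c₁ ln(T_f/T₁) = 198.24 × ln(507.92/521) = -5.039 J/K.
ΔS₂ = m₂c₂ ln(T_f/T₂) = 28.2 × ln(507.92/416) = 5.63 J/K.
ΔS_total = -5.039 + 5.63 = 0.591 J/K.

ΔS_total = 0.591 J/K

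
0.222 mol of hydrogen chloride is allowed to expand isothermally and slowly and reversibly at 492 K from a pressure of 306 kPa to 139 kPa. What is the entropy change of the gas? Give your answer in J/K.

ΔS_gas = 1.46 J/K

For an isothermal ideal gas ΔS_gas = nR ln(P₁/P₂) = 0.222 × 8.314 × ln(306/139) = 1.46 J/K.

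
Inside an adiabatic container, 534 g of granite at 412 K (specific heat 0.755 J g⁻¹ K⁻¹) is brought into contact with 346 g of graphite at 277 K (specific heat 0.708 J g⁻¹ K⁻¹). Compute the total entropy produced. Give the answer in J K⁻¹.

ΔS_total = 11.6 J/K

Energy balance: T_f = (m₁c₁T₁ + m₂c₂T₂)/(m₁c₁ + m₂c₂) = 360.98 K.
ΔS₁ = m₁c₁ ln(T_f/T₁) = 403.17 × ln(360.98/412) = -53.3 J/K.
ΔS₂ = m₂c₂ ln(T_f/T₂) = 244.968 × ln(360.98/277) = 64.87 J/K.
ΔS_total = -53.3 + 64.87 = 11.6 J/K.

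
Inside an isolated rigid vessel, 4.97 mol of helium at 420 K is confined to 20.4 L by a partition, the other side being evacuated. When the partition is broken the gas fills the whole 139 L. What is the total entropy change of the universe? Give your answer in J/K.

ΔS_universe = 79.3 J/K

For an ideal gas in free expansion Q = 0 and W = 0, so T is unchanged.
Entropy is a state function; using a reversible isothermal path, ΔS_gas = nR ln(V₂/V₁) = 4.97 × 8.314 × ln(139/20.4) = 79.3 J/K.
The insulated surroundings exchange no heat, so ΔS_surr = 0 and ΔS_universe = ΔS_gas.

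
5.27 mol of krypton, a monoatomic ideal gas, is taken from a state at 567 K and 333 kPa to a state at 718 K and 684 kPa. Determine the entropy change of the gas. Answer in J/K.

ΔS = -5.68 J/K

ΔS = nC_p ln(T₂/T₁) − nR ln(P₂/P₁), with C_p = 5R/2 = 20.79 J mol⁻¹ K⁻¹ for a monoatomic ideal gas.
ΔS = 5.27 × [20.79 × ln(718/567) − 8.314 × ln(684/333)] = -5.68 J/K.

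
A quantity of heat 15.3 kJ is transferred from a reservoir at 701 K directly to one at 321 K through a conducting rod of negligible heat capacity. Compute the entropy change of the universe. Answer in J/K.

ΔS_hot = −Q/T_H = −15300/701 = -21.83 J/K and ΔS_cold = +Q/T_C = 15300/321 = 47.66 J/K.
ΔS_total = -21.83 + 47.66 = 25.8 J/K, positive as the second law requires.

ΔS_total = 25.8 J/K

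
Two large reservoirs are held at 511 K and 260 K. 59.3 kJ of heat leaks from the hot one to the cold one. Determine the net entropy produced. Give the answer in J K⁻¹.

ΔS_total = 112 J/K

ΔS_hot = −Q/T_H = −59300/511 = -116 J/K and ΔS_cold = +Q/T_C = 59300/260 = 228.1 J/K.
ΔS_total = -116 + 228.1 = 112 J/K, positive as the second law requires.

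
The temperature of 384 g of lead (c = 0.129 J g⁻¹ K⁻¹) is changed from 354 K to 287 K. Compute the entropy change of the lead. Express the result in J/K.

ΔS = -10.4 J/K

ΔS = ∫dQ_rev/T = m c ln(T₂/T₁) = 384 × 0.129 × ln(287/354) = -10.4 J/K.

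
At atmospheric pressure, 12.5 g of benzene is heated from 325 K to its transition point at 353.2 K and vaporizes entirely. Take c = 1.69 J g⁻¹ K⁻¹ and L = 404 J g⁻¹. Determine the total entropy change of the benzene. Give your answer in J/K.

Warming step: ΔS₁ = m c ln(T_tr/T_i) = 12.5 × 1.69 × ln(353.2/325) = 1.758 J/K.
Phase change: ΔS₂ = +mL/T_tr = 12.5 × 404 / 353.2 = 14.3 J/K.
ΔS_total = (1.758) + (14.3) = 16.1 J/K.

ΔS = 16.1 J/K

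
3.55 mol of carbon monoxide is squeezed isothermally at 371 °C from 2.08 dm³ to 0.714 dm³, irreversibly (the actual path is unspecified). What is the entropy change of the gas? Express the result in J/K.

Entropy is a state function, so ΔS_gas depends only on the end states.
For an isothermal ideal gas ΔS_gas = nR ln(V₂/V₁) = 3.55 × 8.314 × ln(0.714/2.08) = -31.6 J/K.

ΔS_gas = -31.6 J/K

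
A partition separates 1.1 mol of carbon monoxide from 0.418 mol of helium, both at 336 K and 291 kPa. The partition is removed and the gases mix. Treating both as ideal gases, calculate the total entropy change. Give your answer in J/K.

Mole fractions: x_A = 1.1/1.52 = 0.725, x_B = 0.275.
ΔS_mix = −R(n_A ln x_A + n_B ln x_B) = −8.314 × (1.1 ln 0.725 + 0.418 ln 0.275) = 7.43 J/K.

ΔS_mix = 7.43 J/K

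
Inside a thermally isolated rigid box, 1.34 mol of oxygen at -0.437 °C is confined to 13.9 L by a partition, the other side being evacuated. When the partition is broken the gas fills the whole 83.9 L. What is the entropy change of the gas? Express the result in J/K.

ΔS_gas = 20 J/K

No heat is exchanged and no work is done, so the ideal-gas temperature stays constant.
Entropy is a state function; using a reversible isothermal path, ΔS_gas = nR ln(V₂/V₁) = 1.34 × 8.314 × ln(83.9/13.9) = 20 J/K.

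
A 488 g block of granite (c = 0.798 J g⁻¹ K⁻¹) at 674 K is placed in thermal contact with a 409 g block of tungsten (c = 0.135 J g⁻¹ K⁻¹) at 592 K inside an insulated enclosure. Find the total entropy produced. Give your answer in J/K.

ΔS_total = 0.394 J/K

Energy balance: T_f = (m₁c₁T₁ + m₂c₂T₂)/(m₁c₁ + m₂c₂) = 663.82 K.
ΔS₁ = m₁c₁ ln(T_f/T₁) = 389.424 × ln(663.82/674) = -5.928 J/K.
ΔS₂ = m₂c₂ ln(T_f/T₂) = 55.215 × ln(663.82/592) = 6.322 J/K.
ΔS_total = -5.928 + 6.322 = 0.394 J/K.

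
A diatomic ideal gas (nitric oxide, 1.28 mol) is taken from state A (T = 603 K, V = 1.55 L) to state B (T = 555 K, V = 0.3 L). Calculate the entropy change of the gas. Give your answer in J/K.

ΔS = -19.7 J/K

Entropy is a state function: ΔS = nC_V ln(T₂/T₁) + nR ln(V₂/V₁), with C_V = 5R/2 = 20.79 J mol⁻¹ K⁻¹ for a diatomic ideal gas.
ΔS = 1.28 × [20.79 × ln(555/603) + 8.314 × ln(0.3/1.55)] = -19.7 J/K.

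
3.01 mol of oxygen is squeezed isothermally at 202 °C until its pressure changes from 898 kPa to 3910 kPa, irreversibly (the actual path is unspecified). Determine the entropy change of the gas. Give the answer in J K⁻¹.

Entropy is a state function, so ΔS_gas depends only on the end states.
For an isothermal ideal gas ΔS_gas = nR ln(P₁/P₂) = 3.01 × 8.314 × ln(898/3910) = -36.8 J/K.

ΔS_gas = -36.8 J/K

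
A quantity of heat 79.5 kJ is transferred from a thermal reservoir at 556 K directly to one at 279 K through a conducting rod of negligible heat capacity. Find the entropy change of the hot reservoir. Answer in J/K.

ΔS_hot = -143 J/K

The hot reservoir loses heat Q, so ΔS_hot = −Q/T_H = −79500/556 = -143 J/K.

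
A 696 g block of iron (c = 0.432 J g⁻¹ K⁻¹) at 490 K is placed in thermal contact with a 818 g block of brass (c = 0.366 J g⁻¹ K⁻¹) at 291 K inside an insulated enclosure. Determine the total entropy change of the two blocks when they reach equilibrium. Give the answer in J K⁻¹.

Energy balance: T_f = (m₁c₁T₁ + m₂c₂T₂)/(m₁c₁ + m₂c₂) = 390.71 K.
ΔS₁ = m₁c₁ ln(T_f/T₁) = 300.672 × ln(390.71/490) = -68.08 J/K.
ΔS₂ = m₂c₂ ln(T_f/T₂) = 299.388 × ln(390.71/291) = 88.21 J/K.
ΔS_total = -68.08 + 88.21 = 20.1 J/K.

ΔS_total = 20.1 J/K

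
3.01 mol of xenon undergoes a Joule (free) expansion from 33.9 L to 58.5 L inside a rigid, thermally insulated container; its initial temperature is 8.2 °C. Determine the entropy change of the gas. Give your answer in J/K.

ΔS_gas = 13.7 J/K

No heat is exchanged and no work is done, so the ideal-gas temperature stays constant.
Entropy is a state function; using a reversible isothermal path, ΔS_gas = nR ln(V₂/V₁) = 3.01 × 8.314 × ln(58.5/33.9) = 13.7 J/K.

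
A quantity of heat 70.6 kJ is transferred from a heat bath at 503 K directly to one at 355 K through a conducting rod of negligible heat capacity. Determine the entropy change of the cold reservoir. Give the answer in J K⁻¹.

ΔS_cold = 199 J/K

The cold reservoir gains heat Q, so ΔS_cold = +Q/T_C = 70600/355 = 199 J/K.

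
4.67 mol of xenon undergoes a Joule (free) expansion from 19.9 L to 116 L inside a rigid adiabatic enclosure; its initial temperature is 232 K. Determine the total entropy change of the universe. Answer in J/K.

For an ideal gas in free expansion Q = 0 and W = 0, so T is unchanged.
Entropy is a state function; using a reversible isothermal path, ΔS_gas = nR ln(V₂/V₁) = 4.67 × 8.314 × ln(116/19.9) = 68.4 J/K.
The insulated surroundings exchange no heat, so ΔS_surr = 0 and ΔS_universe = ΔS_gas.

ΔS_universe = 68.4 J/K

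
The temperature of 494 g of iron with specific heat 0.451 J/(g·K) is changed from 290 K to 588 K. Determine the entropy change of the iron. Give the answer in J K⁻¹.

ΔS = 157 J/K

ΔS = ∫dQ_rev/T = m c ln(T₂/T₁) = 494 × 0.451 × ln(588/290) = 157 J/K.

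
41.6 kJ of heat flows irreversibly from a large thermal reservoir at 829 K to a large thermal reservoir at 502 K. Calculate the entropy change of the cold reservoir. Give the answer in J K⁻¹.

The cold reservoir gains heat Q, so ΔS_cold = +Q/T_C = 41600/502 = 82.9 J/K.

ΔS_cold = 82.9 J/K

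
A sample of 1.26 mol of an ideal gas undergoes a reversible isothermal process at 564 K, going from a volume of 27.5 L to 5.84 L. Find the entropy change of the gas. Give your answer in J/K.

ΔS_gas = -16.2 J/K

For an isothermal ideal gas ΔS_gas = nR ln(V₂/V₁) = 1.26 × 8.314 × ln(5.84/27.5) = -16.2 J/K.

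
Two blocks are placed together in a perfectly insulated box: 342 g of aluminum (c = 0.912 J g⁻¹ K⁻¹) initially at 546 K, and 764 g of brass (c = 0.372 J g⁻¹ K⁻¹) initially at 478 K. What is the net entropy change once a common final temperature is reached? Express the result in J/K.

ΔS_total = 1.31 J/K

Energy balance: T_f = (m₁c₁T₁ + m₂c₂T₂)/(m₁c₁ + m₂c₂) = 513.58 K.
ΔS₁ = m₁c₁ ln(T_f/T₁) = 311.904 × ln(513.58/546) = -19.09 J/K.
ΔS₂ = m₂c₂ ln(T_f/T₂) = 284.208 × ln(513.58/478) = 20.4 J/K.
ΔS_total = -19.09 + 20.4 = 1.31 J/K.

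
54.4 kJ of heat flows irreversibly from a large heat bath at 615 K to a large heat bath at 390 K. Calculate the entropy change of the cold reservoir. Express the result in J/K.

ΔS_cold = 139 J/K

The cold reservoir gains heat Q, so ΔS_cold = +Q/T_C = 54400/390 = 139 J/K.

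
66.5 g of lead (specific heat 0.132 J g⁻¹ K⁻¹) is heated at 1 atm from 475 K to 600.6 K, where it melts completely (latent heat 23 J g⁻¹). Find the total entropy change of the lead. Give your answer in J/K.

Warming step: ΔS₁ = m c ln(T_tr/T_i) = 66.5 × 0.132 × ln(600.6/475) = 2.059 J/K.
Phase change: ΔS₂ = +mL/T_tr = 66.5 × 23 / 600.6 = 2.547 J/K.
ΔS_total = (2.059) + (2.547) = 4.61 J/K.

ΔS = 4.61 J/K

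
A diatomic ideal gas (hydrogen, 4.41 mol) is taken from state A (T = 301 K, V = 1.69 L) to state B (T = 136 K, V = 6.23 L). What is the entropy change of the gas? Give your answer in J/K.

Entropy is a state function: ΔS = nC_V ln(T₂/T₁) + nR ln(V₂/V₁), with C_V = 5R/2 = 20.79 J mol⁻¹ K⁻¹ for a diatomic ideal gas.
ΔS = 4.41 × [20.79 × ln(136/301) + 8.314 × ln(6.23/1.69)] = -25 J/K.

ΔS = -25 J/K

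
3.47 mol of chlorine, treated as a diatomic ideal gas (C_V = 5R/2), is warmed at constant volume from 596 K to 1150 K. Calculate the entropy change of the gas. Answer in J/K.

ΔS = 47.4 J/K

At constant volume, ΔS = nC_V ln(T₂/T₁) with C_V = 5R/2 = 20.79 J mol⁻¹ K⁻¹.
ΔS = 3.47 × 20.79 × ln(1150/596) = 47.4 J/K.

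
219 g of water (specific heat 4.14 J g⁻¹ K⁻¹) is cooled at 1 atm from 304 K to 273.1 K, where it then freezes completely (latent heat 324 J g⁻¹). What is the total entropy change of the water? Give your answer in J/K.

ΔS = -357 J/K

Cooling step: ΔS₁ = m c ln(T_tr/T_i) = 219 × 4.14 × ln(273.1/304) = -97.18 J/K.
Phase change: ΔS₂ = −mL/T_tr = −219 × 324 / 273.1 = -259.8 J/K.
ΔS_total = (-97.18) + (-259.8) = -357 J/K.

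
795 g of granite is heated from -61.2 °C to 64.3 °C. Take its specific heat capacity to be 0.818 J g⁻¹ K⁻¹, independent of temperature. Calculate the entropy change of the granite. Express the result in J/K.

In kelvin: T₁ = 211.95 K, T₂ = 337.45 K. ΔS = ∫dQ_rev/T = m c ln(T₂/T₁) = 795 × 0.818 × ln(337.45/211.95) = 302 J/K.

ΔS = 302 J/K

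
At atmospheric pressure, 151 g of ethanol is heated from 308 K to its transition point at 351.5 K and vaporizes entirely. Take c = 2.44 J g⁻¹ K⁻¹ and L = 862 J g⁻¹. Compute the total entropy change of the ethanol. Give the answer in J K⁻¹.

ΔS = 419 J/K

Warming step: ΔS₁ = m c ln(T_tr/T_i) = 151 × 2.44 × ln(351.5/308) = 48.67 J/K.
Phase change: ΔS₂ = +mL/T_tr = 151 × 862 / 351.5 = 370.3 J/K.
ΔS_total = (48.67) + (370.3) = 419 J/K.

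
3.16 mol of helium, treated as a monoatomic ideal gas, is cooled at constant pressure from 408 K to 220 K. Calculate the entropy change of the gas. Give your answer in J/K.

ΔS = -40.6 J/K

At constant pressure, ΔS = nC_p ln(T₂/T₁) with C_p = 5R/2 = 20.79 J mol⁻¹ K⁻¹.
ΔS = 3.16 × 20.79 × ln(220/408) = -40.6 J/K.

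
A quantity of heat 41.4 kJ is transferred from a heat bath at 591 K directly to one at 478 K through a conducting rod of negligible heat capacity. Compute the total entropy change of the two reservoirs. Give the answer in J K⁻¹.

ΔS_hot = −Q/T_H = −41400/591 = -70.05 J/K and ΔS_cold = +Q/T_C = 41400/478 = 86.61 J/K.
ΔS_total = -70.05 + 86.61 = 16.6 J/K, positive as the second law requires.

ΔS_total = 16.6 J/K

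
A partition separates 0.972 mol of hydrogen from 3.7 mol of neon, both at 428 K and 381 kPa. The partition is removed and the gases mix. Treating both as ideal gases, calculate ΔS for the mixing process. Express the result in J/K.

Mole fractions: x_A = 0.972/4.67 = 0.208, x_B = 0.792.
ΔS_mix = −R(n_A ln x_A + n_B ln x_B) = −8.314 × (0.972 ln 0.208 + 3.7 ln 0.792) = 19.9 J/K.

ΔS_mix = 19.9 J/K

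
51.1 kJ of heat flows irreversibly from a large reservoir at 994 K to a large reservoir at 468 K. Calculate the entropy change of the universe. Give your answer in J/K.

ΔS_hot = −Q/T_H = −51100/994 = -51.41 J/K and ΔS_cold = +Q/T_C = 51100/468 = 109.2 J/K.
ΔS_total = -51.41 + 109.2 = 57.8 J/K, positive as the second law requires.

ΔS_total = 57.8 J/K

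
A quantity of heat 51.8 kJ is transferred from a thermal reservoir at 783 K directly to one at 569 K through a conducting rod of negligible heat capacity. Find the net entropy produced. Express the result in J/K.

ΔS_hot = −Q/T_H = −51800/783 = -66.16 J/K and ΔS_cold = +Q/T_C = 51800/569 = 91.04 J/K.
ΔS_total = -66.16 + 91.04 = 24.9 J/K, positive as the second law requires.

ΔS_total = 24.9 J/K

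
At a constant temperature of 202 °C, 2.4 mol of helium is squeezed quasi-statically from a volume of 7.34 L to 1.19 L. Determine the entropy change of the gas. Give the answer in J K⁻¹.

For an isothermal ideal gas ΔS_gas = nR ln(V₂/V₁) = 2.4 × 8.314 × ln(1.19/7.34) = -36.3 J/K.

ΔS_gas = -36.3 J/K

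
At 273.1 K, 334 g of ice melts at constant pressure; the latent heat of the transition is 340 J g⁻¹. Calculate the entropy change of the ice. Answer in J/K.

ΔS = 416 J/K

Heat absorbed by the substance: Q = mL = 334 × 340 = 113560 J.
At constant T, ΔS = Q_rev/T = 113560 / 273.1 = 416 J/K.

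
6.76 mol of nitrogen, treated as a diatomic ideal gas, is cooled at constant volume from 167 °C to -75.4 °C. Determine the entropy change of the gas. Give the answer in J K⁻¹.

In kelvin: T₁ = 440.15 K, T₂ = 197.75 K. At constant volume, ΔS = nC_V ln(T₂/T₁) with C_V = 5R/2 = 20.79 J mol⁻¹ K⁻¹.
ΔS = 6.76 × 20.79 × ln(197.75/440.15) = -112 J/K.

ΔS = -112 J/K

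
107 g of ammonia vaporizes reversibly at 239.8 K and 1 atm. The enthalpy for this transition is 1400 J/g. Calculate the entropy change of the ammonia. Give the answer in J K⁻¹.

Heat absorbed by the substance: Q = mL = 107 × 1400 = 149800 J.
At constant T, ΔS = Q_rev/T = 149800 / 239.8 = 625 J/K.

ΔS = 625 J/K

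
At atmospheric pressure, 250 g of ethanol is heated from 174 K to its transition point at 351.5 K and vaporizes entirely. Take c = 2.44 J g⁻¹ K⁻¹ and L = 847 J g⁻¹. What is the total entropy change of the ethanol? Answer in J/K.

ΔS = 1030 J/K

Warming step: ΔS₁ = m c ln(T_tr/T_i) = 250 × 2.44 × ln(351.5/174) = 428.9 J/K.
Phase change: ΔS₂ = +mL/T_tr = 250 × 847 / 351.5 = 602.4 J/K.
ΔS_total = (428.9) + (602.4) = 1030 J/K.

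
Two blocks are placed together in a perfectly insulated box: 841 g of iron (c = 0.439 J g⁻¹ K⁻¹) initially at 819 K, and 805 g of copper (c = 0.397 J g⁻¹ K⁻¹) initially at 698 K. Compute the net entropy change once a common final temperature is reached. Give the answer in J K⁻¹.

ΔS_total = 2.18 J/K

Energy balance: T_f = (m₁c₁T₁ + m₂c₂T₂)/(m₁c₁ + m₂c₂) = 762.86 K.
ΔS₁ = m₁c₁ ln(T_f/T₁) = 369.199 × ln(762.86/819) = -26.22 J/K.
ΔS₂ = m₂c₂ ln(T_f/T₂) = 319.585 × ln(762.86/698) = 28.4 J/K.
ΔS_total = -26.22 + 28.4 = 2.18 J/K.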